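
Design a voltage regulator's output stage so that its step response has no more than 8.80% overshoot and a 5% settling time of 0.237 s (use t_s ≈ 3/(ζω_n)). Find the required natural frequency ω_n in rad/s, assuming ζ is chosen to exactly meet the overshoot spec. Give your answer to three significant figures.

ω_n ≈ 20.7 rad/s

From %OS = 100·exp(−πζ/√(1−ζ²)), invert to get ζ = −ln(OS)/√(π² + ln²(OS)) with OS = 0.0880.
−ln 0.0880 = 2.430, so ζ = 2.430/√(π² + 5.907) = 0.612.
Then ω_n = 3/(ζ t_s) = 3/(0.612 × 0.237) = 20.7 rad/s.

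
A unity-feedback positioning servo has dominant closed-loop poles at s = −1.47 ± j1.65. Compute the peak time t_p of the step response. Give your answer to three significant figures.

t_p = π/ω_d with ω_d = 1.65 (the imaginary part), so t_p = 1.90 s.

t_p ≈ 1.90 s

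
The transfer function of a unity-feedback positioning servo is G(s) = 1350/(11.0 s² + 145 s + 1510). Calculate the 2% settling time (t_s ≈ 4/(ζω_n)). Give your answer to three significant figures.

Dividing through by 11.0: denominator becomes s² + 13.18 s + 137.3.
So ω_n = √137.3 = 11.7 rad/s and ζ = 13.18/(2·11.7) = 0.563.
t_s ≈ 4/(ζω_n) = 0.607 s.

t_s ≈ 0.607 s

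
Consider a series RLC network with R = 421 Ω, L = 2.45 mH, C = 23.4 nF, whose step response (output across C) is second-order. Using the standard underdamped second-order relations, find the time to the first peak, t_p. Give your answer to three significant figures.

t_p ≈ 0.0000313 s

For a series RLC circuit (capacitor voltage as output), ω_n = 1/√(LC) = 1/√(2.45 mH · 23.4 nF) = 132000 rad/s.
ζ = (R/2)·√(C/L) = (421/2)·√(23.4 nF/2.45 mH) = 0.651.
ω_d = 132000·√(1 − 0.651²) = 100000 rad/s. t_p = π/ω_d = 0.0000313 s.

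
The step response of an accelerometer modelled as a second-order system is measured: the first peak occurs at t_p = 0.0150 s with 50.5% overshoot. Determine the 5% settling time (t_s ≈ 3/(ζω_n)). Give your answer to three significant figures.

The overshoot fixes ζ = −ln(OS)/√(π²+ln²(OS)) = 0.213.
From t_p = π/ω_d, ω_d = π/0.0150 = 209 rad/s, so ω_n = ω_d/√(1−ζ²) = 214 rad/s.
t_s ≈ 3/(ζω_n) = 3/(0.213·214) = 0.0659 s.

t_s ≈ 0.0659 s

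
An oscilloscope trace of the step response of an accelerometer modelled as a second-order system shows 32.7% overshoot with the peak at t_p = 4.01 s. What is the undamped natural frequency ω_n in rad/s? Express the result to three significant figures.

From the overshoot, ζ = −ln(OS)/√(π²+ln²(OS)) = 0.335.
From t_p = π/ω_d, ω_d = π/4.01 = 0.783 rad/s, so ω_n = ω_d/√(1−ζ²) = 0.832 rad/s.

ω_n ≈ 0.832 rad/s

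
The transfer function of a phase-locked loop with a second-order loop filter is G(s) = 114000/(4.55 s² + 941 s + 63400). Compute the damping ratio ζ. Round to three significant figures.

Dividing through by 4.55: denominator becomes s² + 206.8 s + 13930.
So ω_n = √13930 = 118 rad/s and ζ = 206.8/(2·118) = 0.876.

ζ ≈ 0.876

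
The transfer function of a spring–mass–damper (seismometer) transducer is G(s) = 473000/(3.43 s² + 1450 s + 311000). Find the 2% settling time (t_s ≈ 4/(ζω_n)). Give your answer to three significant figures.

Dividing through by 3.43: denominator becomes s² + 422.7 s + 90670.
So ω_n = √90670 = 301 rad/s and ζ = 422.7/(2·301) = 0.702.
t_s ≈ 4/(ζω_n) = 0.0189 s.

t_s ≈ 0.0189 s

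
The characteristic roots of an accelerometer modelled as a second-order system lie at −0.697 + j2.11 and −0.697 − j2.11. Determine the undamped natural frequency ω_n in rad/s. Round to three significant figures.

With σ = 0.697, ω_d = 2.11: ω_n = √(σ²+ω_d²) = 2.22 rad/s, ζ = σ/ω_n = 0.314.

ω_n ≈ 2.22 rad/s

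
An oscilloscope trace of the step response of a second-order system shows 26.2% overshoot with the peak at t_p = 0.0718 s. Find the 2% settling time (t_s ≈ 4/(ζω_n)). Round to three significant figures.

t_s ≈ 0.214 s

ζ from %OS: ζ = |ln 0.262|/√(π²+ln²0.262) = 0.392.
t_p = π/ω_d ⇒ ω_d = 43.8 rad/s; then ω_n = ω_d/√(1−ζ²) = 47.6 rad/s.
t_s ≈ 4/(ζω_n) = 4/(0.392·47.6) = 0.214 s.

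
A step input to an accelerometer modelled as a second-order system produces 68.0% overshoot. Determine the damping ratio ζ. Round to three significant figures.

ζ = −ln(OS)/√(π² + (ln OS)²). With OS = 0.680, ln OS = −0.3857 and ζ = 0.3857/3.165 = 0.122.

ζ ≈ 0.122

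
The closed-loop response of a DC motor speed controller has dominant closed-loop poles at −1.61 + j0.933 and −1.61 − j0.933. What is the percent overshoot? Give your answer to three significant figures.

%OS ≈ 0.442%

The poles are at −σ ± jω_d with σ = 1.61 and ω_d = 0.933, so ω_n = √(σ²+ω_d²) = 1.86 rad/s and ζ = σ/ω_n = 0.865.
%OS = 100 e^{−πζ/√(1−ζ²)} with ζ = 0.865 gives 0.442%.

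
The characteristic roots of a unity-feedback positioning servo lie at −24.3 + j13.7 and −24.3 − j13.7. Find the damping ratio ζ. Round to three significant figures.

ζ ≈ 0.871

The poles are at −σ ± jω_d with σ = 24.3 and ω_d = 13.7, so ω_n = √(σ²+ω_d²) = 27.9 rad/s and ζ = σ/ω_n = 0.871.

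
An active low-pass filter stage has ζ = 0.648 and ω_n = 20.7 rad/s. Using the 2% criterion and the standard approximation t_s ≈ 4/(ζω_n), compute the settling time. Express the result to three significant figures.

t_s ≈ 0.298 s

t_s ≈ 4/(ζω_n) = 4/(0.648 × 20.7) = 0.298 s.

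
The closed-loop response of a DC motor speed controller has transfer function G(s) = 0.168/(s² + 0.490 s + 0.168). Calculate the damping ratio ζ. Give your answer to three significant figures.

ζ ≈ 0.598

ω_n = √0.168 = 0.410 rad/s; ζ = 0.490/(2·0.410) = 0.598.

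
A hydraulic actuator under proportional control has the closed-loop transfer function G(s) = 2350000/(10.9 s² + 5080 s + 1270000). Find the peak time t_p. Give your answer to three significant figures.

t_p ≈ 0.0126 s

Dividing through by 10.9: denominator becomes s² + 466.1 s + 116500.
So ω_n = √116500 = 341 rad/s and ζ = 466.1/(2·341) = 0.683.
ω_d = 341·√(1 − 0.683²) = 249 rad/s. t_p = π/ω_d = 0.0126 s.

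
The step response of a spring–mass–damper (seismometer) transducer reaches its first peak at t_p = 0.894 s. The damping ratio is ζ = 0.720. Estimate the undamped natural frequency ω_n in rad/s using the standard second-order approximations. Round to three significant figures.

ω_n ≈ 5.06 rad/s

Peak time t_p = π/ω_d, so ω_d = π/t_p = π/0.894 = 3.51 rad/s.
ω_n = ω_d/√(1−ζ²) = 3.51/√0.482 = 5.06 rad/s.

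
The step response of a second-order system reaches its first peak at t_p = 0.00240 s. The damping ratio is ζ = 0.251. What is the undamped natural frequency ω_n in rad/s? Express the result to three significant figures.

ω_n ≈ 1350 rad/s

Peak time t_p = π/ω_d, so ω_d = π/t_p = π/0.00240 = 1310 rad/s.
ω_n = ω_d/√(1−ζ²) = 1310/√0.937 = 1350 rad/s.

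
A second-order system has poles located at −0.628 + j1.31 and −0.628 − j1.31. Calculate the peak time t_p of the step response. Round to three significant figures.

t_p = π/ω_d with ω_d = 1.31 (the imaginary part), so t_p = 2.40 s.

t_p ≈ 2.40 s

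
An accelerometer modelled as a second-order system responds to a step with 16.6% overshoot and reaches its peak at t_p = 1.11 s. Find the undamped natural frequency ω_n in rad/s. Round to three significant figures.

From the overshoot, ζ = −ln(OS)/√(π²+ln²(OS)) = 0.496.
From t_p = π/ω_d, ω_d = π/1.11 = 2.83 rad/s, so ω_n = ω_d/√(1−ζ²) = 3.26 rad/s.

ω_n ≈ 3.26 rad/s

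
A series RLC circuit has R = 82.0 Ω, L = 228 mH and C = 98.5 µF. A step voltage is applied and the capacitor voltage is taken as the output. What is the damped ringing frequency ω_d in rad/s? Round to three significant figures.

ω_d ≈ 110 rad/s

For a series RLC circuit (capacitor voltage as output), ω_n = 1/√(LC) = 1/√(228 mH · 98.5 µF) = 211 rad/s.
ζ = (R/2)·√(C/L) = (82.0/2)·√(98.5 µF/228 mH) = 0.852.
The damped frequency ω_d = ω_n√(1−ζ²) = 110 rad/s.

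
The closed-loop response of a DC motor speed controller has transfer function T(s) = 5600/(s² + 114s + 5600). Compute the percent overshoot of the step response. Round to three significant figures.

%OS ≈ 2.49%

Matching coefficients with s² + 2ζω_n s + ω_n² gives ω_n² = 5600 ⇒ ω_n = 74.8 rad/s, and ζ = 114/(2ω_n) = 0.762.
%OS = 100·exp(−πζ/√(1−ζ²)) = 2.49%.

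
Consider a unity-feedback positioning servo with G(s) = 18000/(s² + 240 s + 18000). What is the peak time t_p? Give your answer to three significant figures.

t_p ≈ 0.0524 s

Matching coefficients with s² + 2ζω_n s + ω_n² gives ω_n² = 18000 ⇒ ω_n = 134 rad/s, and ζ = 240/(2ω_n) = 0.894.
ω_d = 134·√(1 − 0.894²) = 60.0 rad/s. Then t_p = π/ω_d = 0.0524 s.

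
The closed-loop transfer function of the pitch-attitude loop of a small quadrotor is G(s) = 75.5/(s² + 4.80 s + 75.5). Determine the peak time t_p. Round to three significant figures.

Matching coefficients with s² + 2ζω_n s + ω_n² gives ω_n² = 75.5 ⇒ ω_n = 8.69 rad/s, and ζ = 4.80/(2ω_n) = 0.276.
ω_d = ω_n√(1−ζ²) = 8.35 rad/s. Then t_p = π/ω_d = 0.376 s.

t_p ≈ 0.376 s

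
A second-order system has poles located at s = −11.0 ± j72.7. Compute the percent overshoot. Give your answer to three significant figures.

%OS ≈ 62.2%

The poles are at −σ ± jω_d with σ = 11.0 and ω_d = 72.7, so ω_n = √(σ²+ω_d²) = 73.5 rad/s and ζ = σ/ω_n = 0.150.
Overshoot: exp(−π·0.150/√(1−0.150²)) = 0.622, i.e. 62.2%.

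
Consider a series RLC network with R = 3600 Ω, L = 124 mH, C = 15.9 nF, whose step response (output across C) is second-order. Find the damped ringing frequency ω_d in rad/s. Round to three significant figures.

For a series RLC circuit (capacitor voltage as output), ω_n = 1/√(LC) = 1/√(124 mH · 15.9 nF) = 22500 rad/s.
ζ = (R/2)·√(C/L) = (3600/2)·√(15.9 nF/124 mH) = 0.645.
ω_d = 22500·√(1 − 0.645²) = 17200 rad/s.

ω_d ≈ 17200 rad/s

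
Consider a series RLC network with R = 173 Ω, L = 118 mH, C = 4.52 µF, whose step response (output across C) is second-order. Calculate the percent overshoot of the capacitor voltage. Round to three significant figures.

%OS ≈ 13.7%

For a series RLC circuit (capacitor voltage as output), ω_n = 1/√(LC) = 1/√(118 mH · 4.52 µF) = 1370 rad/s.
ζ = (R/2)·√(C/L) = (173/2)·√(4.52 µF/118 mH) = 0.535.
Overshoot: exp(−π·0.535/√(1−0.535²)) = 0.137, i.e. 13.7%.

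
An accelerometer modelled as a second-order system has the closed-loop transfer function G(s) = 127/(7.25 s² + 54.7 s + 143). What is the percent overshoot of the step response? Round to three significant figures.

Dividing through by 7.25: denominator becomes s² + 7.545 s + 19.72.
So ω_n = √19.72 = 4.44 rad/s and ζ = 7.545/(2·4.44) = 0.849.
%OS = 100 e^{−πζ/√(1−ζ²)} with ζ = 0.849 gives 0.637%.

%OS ≈ 0.637%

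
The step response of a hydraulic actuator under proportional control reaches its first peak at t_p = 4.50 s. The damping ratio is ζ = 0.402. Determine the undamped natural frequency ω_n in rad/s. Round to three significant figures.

ω_n ≈ 0.762 rad/s

Peak time t_p = π/ω_d, so ω_d = π/t_p = π/4.50 = 0.698 rad/s.
ω_n = ω_d/√(1−ζ²) = 0.698/√0.838 = 0.762 rad/s.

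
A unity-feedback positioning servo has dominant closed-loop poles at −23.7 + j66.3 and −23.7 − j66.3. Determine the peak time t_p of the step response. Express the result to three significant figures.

t_p = π/ω_d with ω_d = 66.3 (the imaginary part), so t_p = 0.0474 s.

t_p ≈ 0.0474 s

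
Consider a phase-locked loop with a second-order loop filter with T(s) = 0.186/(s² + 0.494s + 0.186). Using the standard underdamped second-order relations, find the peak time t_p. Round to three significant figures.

t_p ≈ 8.89 s

Comparing the denominator to s² + 2ζω_n s + ω_n²: ω_n = √0.186 = 0.431 rad/s, and 2ζω_n = 0.494 so ζ = 0.494/(2·0.431) = 0.573.
The damped frequency ω_d = ω_n√(1−ζ²) = 0.354 rad/s. Then t_p = π/ω_d = 8.89 s.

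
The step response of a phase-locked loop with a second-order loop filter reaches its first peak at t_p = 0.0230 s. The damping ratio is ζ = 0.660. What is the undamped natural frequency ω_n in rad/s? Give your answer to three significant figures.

ω_n ≈ 182 rad/s

Peak time t_p = π/ω_d, so ω_d = π/t_p = π/0.0230 = 137 rad/s.
ω_n = ω_d/√(1−ζ²) = 137/√0.564 = 182 rad/s.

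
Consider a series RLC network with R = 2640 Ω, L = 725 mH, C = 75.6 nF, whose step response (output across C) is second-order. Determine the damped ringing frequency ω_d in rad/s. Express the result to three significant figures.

For a series RLC circuit (capacitor voltage as output), ω_n = 1/√(LC) = 1/√(725 mH · 75.6 nF) = 4270 rad/s.
ζ = (R/2)·√(C/L) = (2640/2)·√(75.6 nF/725 mH) = 0.426.
ω_d = ω_n√(1−ζ²) = 3860 rad/s.

ω_d ≈ 3860 rad/s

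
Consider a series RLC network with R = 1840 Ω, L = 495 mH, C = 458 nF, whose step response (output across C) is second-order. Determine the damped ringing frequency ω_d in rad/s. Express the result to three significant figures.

For a series RLC circuit (capacitor voltage as output), ω_n = 1/√(LC) = 1/√(495 mH · 458 nF) = 2100 rad/s.
ζ = (R/2)·√(C/L) = (1840/2)·√(458 nF/495 mH) = 0.885.
The damped frequency ω_d = ω_n√(1−ζ²) = 978 rad/s.

ω_d ≈ 978 rad/s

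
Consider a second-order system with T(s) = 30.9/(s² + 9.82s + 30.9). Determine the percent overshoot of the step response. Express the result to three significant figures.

Comparing the denominator to s² + 2ζω_n s + ω_n²: ω_n = √30.9 = 5.56 rad/s, and 2ζω_n = 9.82 so ζ = 9.82/(2·5.56) = 0.883.
%OS = 100 e^{−πζ/√(1−ζ²)} with ζ = 0.883 gives 0.269%.

%OS ≈ 0.269%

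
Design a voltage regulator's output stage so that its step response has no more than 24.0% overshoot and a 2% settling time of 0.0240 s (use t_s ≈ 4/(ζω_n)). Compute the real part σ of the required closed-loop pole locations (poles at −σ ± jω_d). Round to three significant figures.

σ ≈ 167

The settling-time spec alone fixes σ = ζω_n = 4/t_s = 4/0.0240 = 167.
(Overshoot then fixes ζ = 0.414 and hence ω_d = σ·√(1−ζ²)/ζ = 367 rad/s.)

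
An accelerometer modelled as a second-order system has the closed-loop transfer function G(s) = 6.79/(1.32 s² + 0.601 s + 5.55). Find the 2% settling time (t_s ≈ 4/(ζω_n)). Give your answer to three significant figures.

t_s ≈ 17.6 s

Dividing through by 1.32: denominator becomes s² + 0.4553 s + 4.205.
So ω_n = √4.205 = 2.05 rad/s and ζ = 0.4553/(2·2.05) = 0.111.
t_s ≈ 4/(ζω_n) = 17.6 s.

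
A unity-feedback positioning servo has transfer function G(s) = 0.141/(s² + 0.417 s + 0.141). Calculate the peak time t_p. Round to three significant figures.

Comparing the denominator to s² + 2ζω_n s + ω_n²: ω_n = √0.141 = 0.375 rad/s, and 2ζω_n = 0.417 so ζ = 0.417/(2·0.375) = 0.555.
The damped frequency ω_d = ω_n√(1−ζ²) = 0.312 rad/s. Then t_p = π/ω_d = 10.1 s.

t_p ≈ 10.1 s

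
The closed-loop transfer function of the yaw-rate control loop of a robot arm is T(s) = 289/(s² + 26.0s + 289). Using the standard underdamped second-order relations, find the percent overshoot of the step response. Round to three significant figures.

Matching coefficients with s² + 2ζω_n s + ω_n² gives ω_n² = 289 ⇒ ω_n = 17.0 rad/s, and ζ = 26.0/(2ω_n) = 0.765.
%OS = 100·exp(−πζ/√(1−ζ²)) = 2.40%.

%OS ≈ 2.40%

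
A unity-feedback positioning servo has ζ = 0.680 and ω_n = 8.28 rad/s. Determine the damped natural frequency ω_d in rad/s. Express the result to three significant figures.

ω_d ≈ 6.07 rad/s

ω_d = ω_n√(1−ζ²) = 8.28·√0.538 = 6.07 rad/s.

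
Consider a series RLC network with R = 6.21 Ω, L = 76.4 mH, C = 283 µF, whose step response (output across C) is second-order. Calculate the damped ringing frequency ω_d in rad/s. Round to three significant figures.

For a series RLC circuit (capacitor voltage as output), ω_n = 1/√(LC) = 1/√(76.4 mH · 283 µF) = 215 rad/s.
ζ = (R/2)·√(C/L) = (6.21/2)·√(283 µF/76.4 mH) = 0.189.
ω_d = 215·√(1 − 0.189²) = 211 rad/s.

ω_d ≈ 211 rad/s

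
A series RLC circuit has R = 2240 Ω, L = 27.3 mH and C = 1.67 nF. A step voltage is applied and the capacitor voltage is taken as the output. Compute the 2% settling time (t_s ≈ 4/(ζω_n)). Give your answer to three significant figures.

t_s ≈ 0.0000975 s

For a series RLC circuit (capacitor voltage as output), ω_n = 1/√(LC) = 1/√(27.3 mH · 1.67 nF) = 148000 rad/s.
ζ = (R/2)·√(C/L) = (2240/2)·√(1.67 nF/27.3 mH) = 0.277.
t_s ≈ 4/(ζω_n) = 0.0000975 s.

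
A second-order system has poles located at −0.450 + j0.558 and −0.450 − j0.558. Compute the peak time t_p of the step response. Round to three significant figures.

t_p = π/ω_d with ω_d = 0.558 (the imaginary part), so t_p = 5.63 s.

t_p ≈ 5.63 s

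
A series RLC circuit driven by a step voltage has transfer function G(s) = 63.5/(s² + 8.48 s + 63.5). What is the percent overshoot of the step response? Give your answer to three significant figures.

ω_n = √63.5 = 7.97 rad/s; ζ = 8.48/(2·7.97) = 0.532.
%OS = 100 e^{−πζ/√(1−ζ²)} with ζ = 0.532 gives 13.9%.

%OS ≈ 13.9%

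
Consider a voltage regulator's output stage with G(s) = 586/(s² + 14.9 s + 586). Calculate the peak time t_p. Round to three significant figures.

t_p ≈ 0.136 s

ω_n = √586 = 24.2 rad/s; ζ = 14.9/(2·24.2) = 0.308.
The damped frequency ω_d = ω_n√(1−ζ²) = 23.0 rad/s. Then t_p = π/ω_d = 0.136 s.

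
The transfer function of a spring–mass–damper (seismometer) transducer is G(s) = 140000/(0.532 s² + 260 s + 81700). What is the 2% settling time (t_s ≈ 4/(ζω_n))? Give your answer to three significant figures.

Dividing through by 0.532: denominator becomes s² + 488.7 s + 153600.
So ω_n = √153600 = 392 rad/s and ζ = 488.7/(2·392) = 0.624.
t_s ≈ 4/(ζω_n) = 0.0164 s.

t_s ≈ 0.0164 s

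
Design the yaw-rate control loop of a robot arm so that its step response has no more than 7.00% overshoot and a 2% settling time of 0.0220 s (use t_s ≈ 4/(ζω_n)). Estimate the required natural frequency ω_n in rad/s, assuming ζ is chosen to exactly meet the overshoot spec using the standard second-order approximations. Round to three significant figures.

Inverting the overshoot relation: ζ = |ln 0.0700|/√(π² + ln²0.0700) = 0.646.
From t_s ≈ 4/(ζω_n): ω_n = 4/(ζ·t_s) = 4/(0.646·0.0220) = 281 rad/s.

ω_n ≈ 281 rad/s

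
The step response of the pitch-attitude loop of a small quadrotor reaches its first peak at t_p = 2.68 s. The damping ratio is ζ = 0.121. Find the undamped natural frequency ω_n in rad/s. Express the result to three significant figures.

ω_n ≈ 1.18 rad/s

Peak time t_p = π/ω_d, so ω_d = π/t_p = π/2.68 = 1.17 rad/s.
ω_n = ω_d/√(1−ζ²) = 1.17/√0.985 = 1.18 rad/s.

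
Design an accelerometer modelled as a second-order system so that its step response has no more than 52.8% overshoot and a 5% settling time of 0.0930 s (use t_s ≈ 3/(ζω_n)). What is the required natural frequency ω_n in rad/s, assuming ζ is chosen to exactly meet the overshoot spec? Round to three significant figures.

Inverting the overshoot relation: ζ = |ln 0.528|/√(π² + ln²0.528) = 0.199.
Then ω_n = 3/(ζ t_s) = 3/(0.199 × 0.0930) = 162 rad/s.

ω_n ≈ 162 rad/s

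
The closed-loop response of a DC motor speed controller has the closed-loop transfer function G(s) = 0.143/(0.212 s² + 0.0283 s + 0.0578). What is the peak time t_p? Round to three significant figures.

Dividing through by 0.212: denominator becomes s² + 0.1335 s + 0.2726.
So ω_n = √0.2726 = 0.522 rad/s and ζ = 0.1335/(2·0.522) = 0.128.
The damped frequency ω_d = ω_n√(1−ζ²) = 0.518 rad/s. t_p = π/ω_d = 6.07 s.

t_p ≈ 6.07 s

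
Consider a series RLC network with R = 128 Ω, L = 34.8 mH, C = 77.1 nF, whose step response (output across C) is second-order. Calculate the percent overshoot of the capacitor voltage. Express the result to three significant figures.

For a series RLC circuit (capacitor voltage as output), ω_n = 1/√(LC) = 1/√(34.8 mH · 77.1 nF) = 19300 rad/s.
ζ = (R/2)·√(C/L) = (128/2)·√(77.1 nF/34.8 mH) = 0.0953.
%OS = 100·exp(−πζ/√(1−ζ²)) = 74.0%.

%OS ≈ 74.0%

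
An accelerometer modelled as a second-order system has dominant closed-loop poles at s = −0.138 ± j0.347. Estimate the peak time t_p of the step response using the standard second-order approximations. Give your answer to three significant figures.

t_p = π/ω_d with ω_d = 0.347 (the imaginary part), so t_p = 9.05 s.

t_p ≈ 9.05 s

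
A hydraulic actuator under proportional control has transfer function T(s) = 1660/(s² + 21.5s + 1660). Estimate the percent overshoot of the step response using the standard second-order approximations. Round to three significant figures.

ω_n = √1660 = 40.7 rad/s; ζ = 21.5/(2·40.7) = 0.264.
%OS = 100·exp(−πζ/√(1−ζ²)) = 42.3%.

%OS ≈ 42.3%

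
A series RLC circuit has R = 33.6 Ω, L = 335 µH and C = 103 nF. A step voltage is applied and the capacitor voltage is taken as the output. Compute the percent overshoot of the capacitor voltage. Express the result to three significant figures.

For a series RLC circuit (capacitor voltage as output), ω_n = 1/√(LC) = 1/√(335 µH · 103 nF) = 170000 rad/s.
ζ = (R/2)·√(C/L) = (33.6/2)·√(103 nF/335 µH) = 0.295.
%OS = 100 e^{−πζ/√(1−ζ²)} with ζ = 0.295 gives 38.0%.

%OS ≈ 38.0%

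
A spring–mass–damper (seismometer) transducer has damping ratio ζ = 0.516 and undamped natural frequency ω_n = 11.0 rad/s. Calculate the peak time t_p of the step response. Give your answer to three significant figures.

t_p ≈ 0.333 s

The damped frequency is ω_d = ω_n√(1−ζ²) = 11.0·√(1−0.266) = 9.42 rad/s.
Peak time t_p = π/ω_d = π/9.42 = 0.333 s.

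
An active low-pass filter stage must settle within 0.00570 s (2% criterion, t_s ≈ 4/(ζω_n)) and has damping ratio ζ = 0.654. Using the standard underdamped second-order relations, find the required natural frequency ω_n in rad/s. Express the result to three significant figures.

ω_n ≈ 1070 rad/s

Rearranging t_s ≈ 4/(ζω_n) gives ω_n = 4/(ζ·t_s) = 4/(0.654 × 0.00570) = 1070 rad/s.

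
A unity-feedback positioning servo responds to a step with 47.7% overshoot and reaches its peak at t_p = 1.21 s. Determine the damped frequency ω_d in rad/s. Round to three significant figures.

t_p = π/ω_d, so ω_d = π/1.21 = 2.60 rad/s.

ω_d ≈ 2.60 rad/s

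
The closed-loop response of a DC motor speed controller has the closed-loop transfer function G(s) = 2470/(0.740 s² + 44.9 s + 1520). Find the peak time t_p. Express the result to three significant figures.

t_p ≈ 0.0933 s

Dividing through by 0.740: denominator becomes s² + 60.68 s + 2054.
So ω_n = √2054 = 45.3 rad/s and ζ = 60.68/(2·45.3) = 0.669.
ω_d = 45.3·√(1 − 0.669²) = 33.7 rad/s. t_p = π/ω_d = 0.0933 s.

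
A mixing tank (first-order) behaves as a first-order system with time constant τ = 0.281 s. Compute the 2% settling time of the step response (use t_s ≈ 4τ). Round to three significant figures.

t_s ≈ 4τ = 1.12 s.

t_s ≈ 1.12 s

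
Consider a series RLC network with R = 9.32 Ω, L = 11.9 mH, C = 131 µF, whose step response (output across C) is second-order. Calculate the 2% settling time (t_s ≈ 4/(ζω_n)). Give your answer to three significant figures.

t_s ≈ 0.0102 s

For a series RLC circuit (capacitor voltage as output), ω_n = 1/√(LC) = 1/√(11.9 mH · 131 µF) = 801 rad/s.
ζ = (R/2)·√(C/L) = (9.32/2)·√(131 µF/11.9 mH) = 0.489.
t_s ≈ 4/(ζω_n) = 0.0102 s.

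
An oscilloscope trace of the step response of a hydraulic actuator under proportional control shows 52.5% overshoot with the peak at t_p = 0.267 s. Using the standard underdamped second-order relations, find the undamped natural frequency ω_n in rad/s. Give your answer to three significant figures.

ζ from %OS: ζ = |ln 0.525|/√(π²+ln²0.525) = 0.201.
From t_p = π/ω_d, ω_d = π/0.267 = 11.8 rad/s, so ω_n = ω_d/√(1−ζ²) = 12.0 rad/s.

ω_n ≈ 12.0 rad/s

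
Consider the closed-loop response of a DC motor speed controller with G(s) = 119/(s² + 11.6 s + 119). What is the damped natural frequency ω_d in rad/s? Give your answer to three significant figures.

Comparing the denominator to s² + 2ζω_n s + ω_n²: ω_n = √119 = 10.9 rad/s, and 2ζω_n = 11.6 so ζ = 11.6/(2·10.9) = 0.532.
The damped frequency ω_d = ω_n√(1−ζ²) = 9.24 rad/s.

ω_d ≈ 9.24 rad/s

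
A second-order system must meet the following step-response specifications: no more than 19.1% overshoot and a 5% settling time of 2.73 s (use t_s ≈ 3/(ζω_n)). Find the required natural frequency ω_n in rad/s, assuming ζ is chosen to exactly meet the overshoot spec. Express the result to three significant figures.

Inverting the overshoot relation: ζ = |ln 0.191|/√(π² + ln²0.191) = 0.466.
From t_s ≈ 3/(ζω_n): ω_n = 3/(ζ·t_s) = 3/(0.466·2.73) = 2.36 rad/s.

ω_n ≈ 2.36 rad/s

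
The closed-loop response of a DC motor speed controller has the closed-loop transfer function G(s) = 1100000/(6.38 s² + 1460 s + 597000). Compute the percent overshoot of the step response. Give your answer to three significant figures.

Dividing through by 6.38: denominator becomes s² + 228.8 s + 93570.
So ω_n = √93570 = 306 rad/s and ζ = 228.8/(2·306) = 0.374.
Overshoot: exp(−π·0.374/√(1−0.374²)) = 0.282, i.e. 28.2%.

%OS ≈ 28.2%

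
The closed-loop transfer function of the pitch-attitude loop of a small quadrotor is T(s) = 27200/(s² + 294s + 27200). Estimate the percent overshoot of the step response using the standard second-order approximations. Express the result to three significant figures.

Comparing the denominator to s² + 2ζω_n s + ω_n²: ω_n = √27200 = 165 rad/s, and 2ζω_n = 294 so ζ = 294/(2·165) = 0.891.
%OS = 100·exp(−πζ/√(1−ζ²)) = 0.208%.

%OS ≈ 0.208%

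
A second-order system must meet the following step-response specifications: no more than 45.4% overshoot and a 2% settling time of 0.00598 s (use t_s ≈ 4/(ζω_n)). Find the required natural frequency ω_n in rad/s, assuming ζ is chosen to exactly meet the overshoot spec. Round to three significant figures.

From %OS = 100·exp(−πζ/√(1−ζ²)), invert to get ζ = −ln(OS)/√(π² + ln²(OS)) with OS = 0.454.
−ln 0.454 = 0.7897, so ζ = 0.7897/√(π² + 0.6236) = 0.244.
From t_s ≈ 4/(ζω_n): ω_n = 4/(ζ·t_s) = 4/(0.244·0.00598) = 2740 rad/s.

ω_n ≈ 2740 rad/s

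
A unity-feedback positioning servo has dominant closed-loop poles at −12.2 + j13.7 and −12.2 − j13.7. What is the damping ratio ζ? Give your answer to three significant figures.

ζ ≈ 0.665

The poles are at −σ ± jω_d with σ = 12.2 and ω_d = 13.7, so ω_n = √(σ²+ω_d²) = 18.3 rad/s and ζ = σ/ω_n = 0.665.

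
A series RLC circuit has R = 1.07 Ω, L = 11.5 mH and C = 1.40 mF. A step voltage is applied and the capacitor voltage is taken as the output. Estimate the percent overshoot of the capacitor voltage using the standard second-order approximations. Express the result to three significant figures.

For a series RLC circuit (capacitor voltage as output), ω_n = 1/√(LC) = 1/√(11.5 mH · 1.40 mF) = 249 rad/s.
ζ = (R/2)·√(C/L) = (1.07/2)·√(1.40 mF/11.5 mH) = 0.187.
%OS = 100·exp(−πζ/√(1−ζ²)) = 55.1%.

%OS ≈ 55.1%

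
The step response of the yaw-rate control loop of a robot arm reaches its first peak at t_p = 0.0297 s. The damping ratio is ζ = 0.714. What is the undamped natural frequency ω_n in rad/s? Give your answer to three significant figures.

ω_n ≈ 151 rad/s

Peak time t_p = π/ω_d, so ω_d = π/t_p = π/0.0297 = 106 rad/s.
ω_n = ω_d/√(1−ζ²) = 106/√0.490 = 151 rad/s.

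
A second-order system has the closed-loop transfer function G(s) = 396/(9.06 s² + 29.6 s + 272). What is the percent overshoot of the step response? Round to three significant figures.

%OS ≈ 37.5%

Dividing through by 9.06: denominator becomes s² + 3.267 s + 30.02.
So ω_n = √30.02 = 5.48 rad/s and ζ = 3.267/(2·5.48) = 0.298.
%OS = 100·exp(−πζ/√(1−ζ²)) = 37.5%.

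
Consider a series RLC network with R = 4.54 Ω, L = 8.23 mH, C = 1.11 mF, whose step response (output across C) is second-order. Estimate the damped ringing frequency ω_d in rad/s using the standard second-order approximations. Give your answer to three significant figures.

ω_d ≈ 183 rad/s

For a series RLC circuit (capacitor voltage as output), ω_n = 1/√(LC) = 1/√(8.23 mH · 1.11 mF) = 331 rad/s.
ζ = (R/2)·√(C/L) = (4.54/2)·√(1.11 mF/8.23 mH) = 0.834.
The damped frequency ω_d = ω_n√(1−ζ²) = 183 rad/s.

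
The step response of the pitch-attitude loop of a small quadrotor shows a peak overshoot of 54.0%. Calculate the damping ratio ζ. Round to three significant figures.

From %OS = 100·exp(−πζ/√(1−ζ²)), invert to get ζ = −ln(OS)/√(π² + ln²(OS)) with OS = 0.540.
−ln 0.540 = 0.6162, so ζ = 0.6162/√(π² + 0.3797) = 0.192.

ζ ≈ 0.192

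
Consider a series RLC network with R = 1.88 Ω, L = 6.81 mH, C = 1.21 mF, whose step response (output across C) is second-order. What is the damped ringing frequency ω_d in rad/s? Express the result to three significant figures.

ω_d ≈ 320 rad/s

For a series RLC circuit (capacitor voltage as output), ω_n = 1/√(LC) = 1/√(6.81 mH · 1.21 mF) = 348 rad/s.
ζ = (R/2)·√(C/L) = (1.88/2)·√(1.21 mF/6.81 mH) = 0.396.
ω_d = 348·√(1 − 0.396²) = 320 rad/s.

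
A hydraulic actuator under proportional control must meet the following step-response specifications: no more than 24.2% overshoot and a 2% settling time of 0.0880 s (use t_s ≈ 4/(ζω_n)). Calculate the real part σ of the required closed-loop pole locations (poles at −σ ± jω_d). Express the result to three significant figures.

σ ≈ 45.5

The settling-time spec alone fixes σ = ζω_n = 4/t_s = 4/0.0880 = 45.5.
(Overshoot then fixes ζ = 0.412 and hence ω_d = σ·√(1−ζ²)/ζ = 101 rad/s.)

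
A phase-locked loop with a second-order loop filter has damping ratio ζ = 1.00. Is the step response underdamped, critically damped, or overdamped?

critically damped

Since ζ = 1, the system is critically damped.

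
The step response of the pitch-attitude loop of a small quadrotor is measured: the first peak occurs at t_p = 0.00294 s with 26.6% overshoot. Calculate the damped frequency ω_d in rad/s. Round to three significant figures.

t_p = π/ω_d, so ω_d = π/0.00294 = 1070 rad/s.

ω_d ≈ 1070 rad/s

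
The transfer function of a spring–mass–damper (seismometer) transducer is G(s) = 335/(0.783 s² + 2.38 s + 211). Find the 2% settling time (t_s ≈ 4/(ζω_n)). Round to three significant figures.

Dividing through by 0.783: denominator becomes s² + 3.040 s + 269.5.
So ω_n = √269.5 = 16.4 rad/s and ζ = 3.040/(2·16.4) = 0.0926.
t_s ≈ 4/(ζω_n) = 2.63 s.

t_s ≈ 2.63 s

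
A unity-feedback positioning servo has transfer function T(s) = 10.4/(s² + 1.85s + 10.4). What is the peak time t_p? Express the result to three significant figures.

t_p ≈ 1.02 s

ω_n = √10.4 = 3.22 rad/s; ζ = 1.85/(2·3.22) = 0.287.
The damped frequency ω_d = ω_n√(1−ζ²) = 3.09 rad/s. Then t_p = π/ω_d = 1.02 s.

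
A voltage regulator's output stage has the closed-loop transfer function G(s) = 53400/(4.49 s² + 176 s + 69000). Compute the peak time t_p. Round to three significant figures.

Dividing through by 4.49: denominator becomes s² + 39.20 s + 15370.
So ω_n = √15370 = 124 rad/s and ζ = 39.20/(2·124) = 0.158.
The damped frequency ω_d = ω_n√(1−ζ²) = 122 rad/s. t_p = π/ω_d = 0.0257 s.

t_p ≈ 0.0257 s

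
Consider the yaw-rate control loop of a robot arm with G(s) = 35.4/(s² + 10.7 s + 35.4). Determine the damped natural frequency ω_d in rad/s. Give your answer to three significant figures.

ω_d ≈ 2.60 rad/s

ω_n = √35.4 = 5.95 rad/s; ζ = 10.7/(2·5.95) = 0.899.
The damped frequency ω_d = ω_n√(1−ζ²) = 2.60 rad/s.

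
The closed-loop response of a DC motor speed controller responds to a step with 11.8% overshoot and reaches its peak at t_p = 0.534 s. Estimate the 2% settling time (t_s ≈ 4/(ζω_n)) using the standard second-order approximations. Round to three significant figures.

t_s ≈ 0.999 s

The overshoot fixes ζ = −ln(OS)/√(π²+ln²(OS)) = 0.562.
From t_p = π/ω_d, ω_d = π/0.534 = 5.88 rad/s, so ω_n = ω_d/√(1−ζ²) = 7.12 rad/s.
t_s ≈ 4/(ζω_n) = 4/(0.562·7.12) = 0.999 s.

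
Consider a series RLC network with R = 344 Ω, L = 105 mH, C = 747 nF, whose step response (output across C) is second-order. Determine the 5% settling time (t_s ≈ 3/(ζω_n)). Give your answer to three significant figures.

t_s ≈ 0.00183 s

For a series RLC circuit (capacitor voltage as output), ω_n = 1/√(LC) = 1/√(105 mH · 747 nF) = 3570 rad/s.
ζ = (R/2)·√(C/L) = (344/2)·√(747 nF/105 mH) = 0.459.
t_s ≈ 3/(ζω_n) = 0.00183 s.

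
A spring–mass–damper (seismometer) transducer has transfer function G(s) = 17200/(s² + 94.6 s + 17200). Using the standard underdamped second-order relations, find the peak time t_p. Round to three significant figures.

ω_n = √17200 = 131 rad/s; ζ = 94.6/(2·131) = 0.361.
ω_d = 131·√(1 − 0.361²) = 122 rad/s. Then t_p = π/ω_d = 0.0257 s.

t_p ≈ 0.0257 s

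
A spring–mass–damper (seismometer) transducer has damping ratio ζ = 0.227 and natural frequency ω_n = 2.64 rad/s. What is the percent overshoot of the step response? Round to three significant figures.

For an underdamped second-order system, %OS = 100·exp(−πζ/√(1−ζ²)).
πζ/√(1−ζ²) = π·0.227/√(1−0.0515) = 0.7323, so %OS = 100·e^(−0.7323) = 48.1%.

%OS ≈ 48.1%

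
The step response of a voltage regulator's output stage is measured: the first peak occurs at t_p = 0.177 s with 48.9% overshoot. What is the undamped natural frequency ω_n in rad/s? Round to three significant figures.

ζ from %OS: ζ = |ln 0.489|/√(π²+ln²0.489) = 0.222.
From t_p = π/ω_d, ω_d = π/0.177 = 17.7 rad/s, so ω_n = ω_d/√(1−ζ²) = 18.2 rad/s.

ω_n ≈ 18.2 rad/s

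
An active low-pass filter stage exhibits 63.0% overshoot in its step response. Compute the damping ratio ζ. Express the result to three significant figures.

ζ ≈ 0.146

From %OS = 100·exp(−πζ/√(1−ζ²)), invert to get ζ = −ln(OS)/√(π² + ln²(OS)) with OS = 0.630.
−ln 0.630 = 0.4620, so ζ = 0.4620/√(π² + 0.2135) = 0.146.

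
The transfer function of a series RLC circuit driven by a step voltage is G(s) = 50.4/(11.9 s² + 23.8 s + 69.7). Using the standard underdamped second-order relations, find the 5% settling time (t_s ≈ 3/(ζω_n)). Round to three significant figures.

Dividing through by 11.9: denominator becomes s² + 2.000 s + 5.857.
So ω_n = √5.857 = 2.42 rad/s and ζ = 2.000/(2·2.42) = 0.413.
t_s ≈ 3/(ζω_n) = 3.00 s.

t_s ≈ 3.00 s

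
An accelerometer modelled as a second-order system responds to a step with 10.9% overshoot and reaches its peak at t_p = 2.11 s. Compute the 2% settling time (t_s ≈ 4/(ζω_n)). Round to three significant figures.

The overshoot fixes ζ = −ln(OS)/√(π²+ln²(OS)) = 0.576.
From t_p = π/ω_d, ω_d = π/2.11 = 1.49 rad/s, so ω_n = ω_d/√(1−ζ²) = 1.82 rad/s.
t_s ≈ 4/(ζω_n) = 4/(0.576·1.82) = 3.81 s.

t_s ≈ 3.81 s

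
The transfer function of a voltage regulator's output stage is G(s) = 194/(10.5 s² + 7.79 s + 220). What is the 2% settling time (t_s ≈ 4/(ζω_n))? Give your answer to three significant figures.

t_s ≈ 10.8 s

Dividing through by 10.5: denominator becomes s² + 0.7419 s + 20.95.
So ω_n = √20.95 = 4.58 rad/s and ζ = 0.7419/(2·4.58) = 0.0810.
t_s ≈ 4/(ζω_n) = 10.8 s.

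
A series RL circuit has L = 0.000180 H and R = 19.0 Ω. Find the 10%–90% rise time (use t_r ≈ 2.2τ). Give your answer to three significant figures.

t_r ≈ 0.0000208 s

τ = L/R = 0.000180/19.0 = 0.00000947 s.
t_r ≈ 2.2τ = 0.0000208 s.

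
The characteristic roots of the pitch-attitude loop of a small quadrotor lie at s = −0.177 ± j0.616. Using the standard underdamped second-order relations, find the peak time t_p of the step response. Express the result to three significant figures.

t_p = π/ω_d with ω_d = 0.616 (the imaginary part), so t_p = 5.10 s.

t_p ≈ 5.10 s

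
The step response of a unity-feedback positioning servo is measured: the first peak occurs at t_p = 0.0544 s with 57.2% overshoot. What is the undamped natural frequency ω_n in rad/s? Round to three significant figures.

From the overshoot, ζ = −ln(OS)/√(π²+ln²(OS)) = 0.175.
From t_p = π/ω_d, ω_d = π/0.0544 = 57.7 rad/s, so ω_n = ω_d/√(1−ζ²) = 58.7 rad/s.

ω_n ≈ 58.7 rad/s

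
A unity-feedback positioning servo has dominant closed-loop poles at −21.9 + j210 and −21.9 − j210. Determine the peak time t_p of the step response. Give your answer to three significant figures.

t_p = π/ω_d with ω_d = 210 (the imaginary part), so t_p = 0.0150 s.

t_p ≈ 0.0150 s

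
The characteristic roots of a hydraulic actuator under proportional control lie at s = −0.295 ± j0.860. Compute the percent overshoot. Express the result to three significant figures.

%OS ≈ 34.0%

|pole| = ω_n = √(0.295² + 0.860²) = 0.909 rad/s; ζ = cos θ = σ/ω_n = 0.324.
%OS = 100·exp(−πζ/√(1−ζ²)) = 34.0%.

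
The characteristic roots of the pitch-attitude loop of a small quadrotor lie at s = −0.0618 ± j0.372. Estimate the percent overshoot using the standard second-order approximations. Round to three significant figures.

With σ = 0.0618, ω_d = 0.372: ω_n = √(σ²+ω_d²) = 0.377 rad/s, ζ = σ/ω_n = 0.164.
Overshoot: exp(−π·0.164/√(1−0.164²)) = 0.593, i.e. 59.3%.

%OS ≈ 59.3%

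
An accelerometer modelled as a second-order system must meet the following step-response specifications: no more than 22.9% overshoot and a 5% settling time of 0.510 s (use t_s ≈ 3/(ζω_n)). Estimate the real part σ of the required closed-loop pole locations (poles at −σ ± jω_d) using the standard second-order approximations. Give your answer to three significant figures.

σ ≈ 5.88

The settling-time spec alone fixes σ = ζω_n = 3/t_s = 3/0.510 = 5.88.
(Overshoot then fixes ζ = 0.425 and hence ω_d = σ·√(1−ζ²)/ζ = 12.5 rad/s.)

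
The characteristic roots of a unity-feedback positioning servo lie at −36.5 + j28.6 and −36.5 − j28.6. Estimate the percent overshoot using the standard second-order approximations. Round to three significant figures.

|pole| = ω_n = √(36.5² + 28.6²) = 46.4 rad/s; ζ = cos θ = σ/ω_n = 0.787.
Overshoot: exp(−π·0.787/√(1−0.787²)) = 0.0181, i.e. 1.81%.

%OS ≈ 1.81%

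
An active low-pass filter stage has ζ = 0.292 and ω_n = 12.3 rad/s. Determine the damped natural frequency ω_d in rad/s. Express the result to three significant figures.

ω_d ≈ 11.8 rad/s

ω_d = ω_n√(1−ζ²) = 12.3·√0.915 = 11.8 rad/s.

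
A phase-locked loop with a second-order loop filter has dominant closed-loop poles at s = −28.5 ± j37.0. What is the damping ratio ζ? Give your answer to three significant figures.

The poles are at −σ ± jω_d with σ = 28.5 and ω_d = 37.0, so ω_n = √(σ²+ω_d²) = 46.7 rad/s and ζ = σ/ω_n = 0.610.

ζ ≈ 0.610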